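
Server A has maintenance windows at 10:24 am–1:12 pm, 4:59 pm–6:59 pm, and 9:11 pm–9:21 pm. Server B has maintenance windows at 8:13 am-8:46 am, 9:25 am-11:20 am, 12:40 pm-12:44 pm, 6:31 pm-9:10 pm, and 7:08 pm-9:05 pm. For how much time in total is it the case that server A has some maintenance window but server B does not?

B, merged: 8:13 am–8:46 am, 9:25 am–11:20 am, 12:40 pm–12:44 pm, 6:31 pm–9:10 pm.
A \ B = 11:20 am–12:40 pm, 12:44 pm–1:12 pm, 4:59 pm–6:31 pm, 9:11 pm–9:21 pm.
Total: 1 h 20 min + 28 min + 1 h 32 min + 10 min = 3 h 30 min.

3 h 30 min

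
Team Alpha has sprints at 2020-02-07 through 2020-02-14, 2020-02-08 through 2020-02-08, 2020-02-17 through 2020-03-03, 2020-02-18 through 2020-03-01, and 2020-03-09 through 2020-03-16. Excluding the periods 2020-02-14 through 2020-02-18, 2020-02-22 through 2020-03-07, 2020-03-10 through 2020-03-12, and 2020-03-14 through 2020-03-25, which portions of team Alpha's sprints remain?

2020-02-07 through 2020-02-13, 2020-02-19 through 2020-02-21, 2020-03-09 through 2020-03-09, 2020-03-13 through 2020-03-13

Merge the first list: 2020-02-07 through 2020-02-14, 2020-02-17 through 2020-03-03, 2020-03-09 through 2020-03-16.
2020-02-07 through 2020-02-14 \ B = 2020-02-07 through 2020-02-13.
2020-02-17 through 2020-03-03 \ B = 2020-02-19 through 2020-02-21.
2020-03-09 through 2020-03-16 \ B = 2020-03-09 through 2020-03-09, 2020-03-13 through 2020-03-13.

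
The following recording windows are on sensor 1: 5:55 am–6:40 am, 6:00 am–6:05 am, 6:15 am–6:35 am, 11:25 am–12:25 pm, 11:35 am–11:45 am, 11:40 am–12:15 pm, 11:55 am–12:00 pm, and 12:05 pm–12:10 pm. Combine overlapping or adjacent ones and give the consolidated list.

6:00 am–6:05 am overlaps/touches 5:55 am–6:40 am → extend to 5:55 am–6:40 am.
6:15 am–6:35 am overlaps/touches 5:55 am–6:40 am → extend to 5:55 am–6:40 am.
11:25 am–12:25 pm is disjoint → start new block.
11:35 am–11:45 am overlaps/touches 11:25 am–12:25 pm → extend to 11:25 am–12:25 pm.
11:40 am–12:15 pm overlaps/touches 11:25 am–12:25 pm → extend to 11:25 am–12:25 pm.
11:55 am–12:00 pm overlaps/touches 11:25 am–12:25 pm → extend to 11:25 am–12:25 pm.
12:05 pm–12:10 pm overlaps/touches 11:25 am–12:25 pm → extend to 11:25 am–12:25 pm.

5:55 am–6:40 am, 11:25 am–12:25 pm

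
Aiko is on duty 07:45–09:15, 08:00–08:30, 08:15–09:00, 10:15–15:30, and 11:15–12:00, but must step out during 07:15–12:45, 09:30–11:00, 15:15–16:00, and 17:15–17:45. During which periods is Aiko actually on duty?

12:45–15:15

A, merged: 07:45–09:15, 10:15–15:30.
B, merged: 07:15–12:45, 15:15–16:00, 17:15–17:45.
07:45–09:15: entirely removed.
10:15–15:30 \ B = 12:45–15:15.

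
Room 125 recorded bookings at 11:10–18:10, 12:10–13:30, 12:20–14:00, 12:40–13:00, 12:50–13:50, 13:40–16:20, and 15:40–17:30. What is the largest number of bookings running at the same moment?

5

Walk the sorted start/end points keeping a running depth.
The depth first hits 5 at 12:50.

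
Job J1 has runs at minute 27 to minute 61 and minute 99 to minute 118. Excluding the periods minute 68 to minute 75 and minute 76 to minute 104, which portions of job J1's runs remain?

minute 27 to minute 61, minute 104 to minute 118

minute 27 to minute 61 is untouched.
minute 99 to minute 118 with B removed leaves minute 104 to minute 118.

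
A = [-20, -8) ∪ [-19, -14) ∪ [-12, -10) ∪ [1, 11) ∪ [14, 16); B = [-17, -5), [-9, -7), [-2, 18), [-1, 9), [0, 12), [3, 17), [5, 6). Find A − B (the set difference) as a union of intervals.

Merge the first list: [-20, -8), [1, 11), [14, 16).
Merge the second list: [-17, -5), [-2, 18).
[-20, -8) with B removed leaves [-20, -17).
[1, 11) lies entirely inside B → drops out.
[14, 16) lies entirely inside B → drops out.

[-20, -17)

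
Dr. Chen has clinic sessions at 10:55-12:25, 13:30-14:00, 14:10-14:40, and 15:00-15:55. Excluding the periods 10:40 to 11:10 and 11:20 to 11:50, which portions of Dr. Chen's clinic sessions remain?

10:55-12:25 \ B = 11:10-11:20, 11:50-12:25.
13:30-14:00: nothing removed.
14:10-14:40: nothing removed.
15:00-15:55: nothing removed.

11:10-11:20, 11:50-12:25, 13:30-14:00, 14:10-14:40, 15:00-15:55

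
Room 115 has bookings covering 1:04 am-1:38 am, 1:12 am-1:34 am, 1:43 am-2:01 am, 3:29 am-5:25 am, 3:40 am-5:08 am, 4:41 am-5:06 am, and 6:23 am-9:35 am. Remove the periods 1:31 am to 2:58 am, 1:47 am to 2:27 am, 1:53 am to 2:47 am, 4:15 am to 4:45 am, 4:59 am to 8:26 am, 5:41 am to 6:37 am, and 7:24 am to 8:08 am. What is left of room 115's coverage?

1:04 am–1:31 am, 3:29 am–4:15 am, 4:45 am–4:59 am, 8:26 am–9:35 am

First set merges to 1:04 am–1:38 am, 1:43 am–2:01 am, 3:29 am–5:25 am, 6:23 am–9:35 am.
Second set merges to 1:31 am–2:58 am, 4:15 am–4:45 am, 4:59 am–8:26 am.
1:04 am–1:38 am with B removed leaves 1:04 am–1:31 am.
1:43 am–2:01 am lies entirely inside B → drops out.
3:29 am–5:25 am with B removed leaves 3:29 am–4:15 am, 4:45 am–4:59 am.
6:23 am–9:35 am with B removed leaves 8:26 am–9:35 am.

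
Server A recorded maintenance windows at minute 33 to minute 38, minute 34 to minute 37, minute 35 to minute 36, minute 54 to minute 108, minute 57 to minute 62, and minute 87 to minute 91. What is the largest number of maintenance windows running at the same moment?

At minute 35, 3 of the intervals are simultaneously active.
No point has more.

3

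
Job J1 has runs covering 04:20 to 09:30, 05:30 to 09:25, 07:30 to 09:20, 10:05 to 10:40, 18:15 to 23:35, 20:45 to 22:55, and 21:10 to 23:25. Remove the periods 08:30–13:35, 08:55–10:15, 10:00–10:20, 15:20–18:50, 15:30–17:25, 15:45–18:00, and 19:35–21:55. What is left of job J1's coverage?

04:20-08:30, 18:50-19:35, 21:55-23:35

First set merges to 04:20-09:30, 10:05-10:40, 18:15-23:35.
Second set merges to 08:30-13:35, 15:20-18:50, 19:35-21:55.
04:20-09:30 with B removed leaves 04:20-08:30.
10:05-10:40 lies entirely inside B → drops out.
18:15-23:35 with B removed leaves 18:50-19:35, 21:55-23:35.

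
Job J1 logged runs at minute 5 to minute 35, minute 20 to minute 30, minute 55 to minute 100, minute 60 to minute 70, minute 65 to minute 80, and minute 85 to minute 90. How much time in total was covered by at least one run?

75 minutes

Merged: minute 5 to minute 35, minute 55 to minute 100.
Lengths: 30 minutes + 45 minutes = 75 minutes.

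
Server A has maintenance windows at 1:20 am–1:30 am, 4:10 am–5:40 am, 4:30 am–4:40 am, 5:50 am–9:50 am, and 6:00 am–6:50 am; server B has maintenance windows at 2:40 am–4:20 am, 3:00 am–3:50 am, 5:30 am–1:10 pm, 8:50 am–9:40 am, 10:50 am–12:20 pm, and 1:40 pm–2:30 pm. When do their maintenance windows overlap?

4:10 am–4:20 am, 5:30 am–5:40 am, 5:50 am–9:50 am

Merge the first list: 1:20 am–1:30 am, 4:10 am–5:40 am, 5:50 am–9:50 am.
Merge the second list: 2:40 am–4:20 am, 5:30 am–1:10 pm, 1:40 pm–2:30 pm.
1:20 am–1:30 am meets no B interval.
4:10 am–5:40 am ∩ B → 4:10 am–4:20 am, 5:30 am–5:40 am.
5:50 am–9:50 am ∩ B → 5:50 am–9:50 am.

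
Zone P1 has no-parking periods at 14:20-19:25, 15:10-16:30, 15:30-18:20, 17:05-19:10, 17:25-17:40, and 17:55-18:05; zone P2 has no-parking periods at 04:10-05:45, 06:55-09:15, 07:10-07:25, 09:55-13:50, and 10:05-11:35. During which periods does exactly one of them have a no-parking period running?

04:10–05:45, 06:55–09:15, 09:55–13:50, 14:20–19:25

First set merges to 14:20–19:25.
Second set merges to 04:10–05:45, 06:55–09:15, 09:55–13:50.
Only in the first: 14:20–19:25.
Only in the second: 04:10–05:45, 06:55–09:15, 09:55–13:50.
Together these are the periods covered by exactly one.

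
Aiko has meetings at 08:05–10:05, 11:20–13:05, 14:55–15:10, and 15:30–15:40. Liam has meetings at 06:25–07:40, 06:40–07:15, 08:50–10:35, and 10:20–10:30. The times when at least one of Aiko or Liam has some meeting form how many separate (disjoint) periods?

5

Second set merges to 06:25–07:40, 08:50–10:35.
A ∪ B = 06:25–07:40, 08:05–10:35, 11:20–13:05, 14:55–15:10, 15:30–15:40.
That is 5 disjoint pieces.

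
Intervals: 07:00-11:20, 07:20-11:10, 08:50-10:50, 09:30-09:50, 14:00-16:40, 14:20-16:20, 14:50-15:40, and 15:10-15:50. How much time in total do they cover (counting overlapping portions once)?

7 h

Merged: 07:00–11:20, 14:00–16:40.
Lengths: 4 h 20 min + 2 h 40 min = 7 h.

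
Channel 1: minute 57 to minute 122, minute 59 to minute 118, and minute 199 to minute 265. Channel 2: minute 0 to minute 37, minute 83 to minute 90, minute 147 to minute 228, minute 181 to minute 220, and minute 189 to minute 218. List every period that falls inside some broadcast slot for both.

First set merges to minute 57 to minute 122, minute 199 to minute 265.
Second set merges to minute 0 to minute 37, minute 83 to minute 90, minute 147 to minute 228.
minute 57 to minute 122 meets the second set on minute 83 to minute 90.
minute 199 to minute 265 meets the second set on minute 199 to minute 228.

minute 83 to minute 90, minute 199 to minute 228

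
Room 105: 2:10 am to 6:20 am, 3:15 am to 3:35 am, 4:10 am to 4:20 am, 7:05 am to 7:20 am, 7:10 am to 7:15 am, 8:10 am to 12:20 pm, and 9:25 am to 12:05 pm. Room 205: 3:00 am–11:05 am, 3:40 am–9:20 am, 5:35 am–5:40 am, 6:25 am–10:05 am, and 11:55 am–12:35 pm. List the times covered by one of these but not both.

2:10 am–3:00 am, 6:20 am–7:05 am, 7:20 am–8:10 am, 11:05 am–11:55 am, 12:20 pm–12:35 pm

A, merged: 2:10 am–6:20 am, 7:05 am–7:20 am, 8:10 am–12:20 pm.
B, merged: 3:00 am–11:05 am, 11:55 am–12:35 pm.
A \ B = 2:10 am–3:00 am, 11:05 am–11:55 am.
B \ A = 6:20 am–7:05 am, 7:20 am–8:10 am, 12:20 pm–12:35 pm.
Union of the two gives the symmetric difference.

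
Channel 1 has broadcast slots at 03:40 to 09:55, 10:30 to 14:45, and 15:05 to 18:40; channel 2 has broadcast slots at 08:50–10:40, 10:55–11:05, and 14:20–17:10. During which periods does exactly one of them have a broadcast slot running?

03:40–08:50, 09:55–10:30, 10:40–10:55, 11:05–14:20, 14:45–15:05, 17:10–18:40

Only in the first: 03:40–08:50, 10:40–10:55, 11:05–14:20, 17:10–18:40.
Only in the second: 09:55–10:30, 14:45–15:05.
Together these are the periods covered by exactly one.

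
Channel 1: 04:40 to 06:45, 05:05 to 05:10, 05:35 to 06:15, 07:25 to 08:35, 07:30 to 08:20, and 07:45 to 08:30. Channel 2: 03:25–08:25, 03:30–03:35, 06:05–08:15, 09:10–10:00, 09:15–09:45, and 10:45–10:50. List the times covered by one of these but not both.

Merge the first list: 04:40-06:45, 07:25-08:35.
Merge the second list: 03:25-08:25, 09:10-10:00, 10:45-10:50.
A \ B = 08:25-08:35.
B \ A = 03:25-04:40, 06:45-07:25, 09:10-10:00, 10:45-10:50.
Union of the two gives the symmetric difference.

03:25-04:40, 06:45-07:25, 08:25-08:35, 09:10-10:00, 10:45-10:50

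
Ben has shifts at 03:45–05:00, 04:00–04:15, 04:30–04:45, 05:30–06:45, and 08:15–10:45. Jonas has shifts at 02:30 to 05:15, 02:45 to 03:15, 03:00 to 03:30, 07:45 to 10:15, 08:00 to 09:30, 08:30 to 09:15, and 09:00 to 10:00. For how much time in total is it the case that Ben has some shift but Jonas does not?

A, merged: 03:45–05:00, 05:30–06:45, 08:15–10:45.
B, merged: 02:30–05:15, 07:45–10:15.
A \ B = 05:30–06:45, 10:15–10:45.
Total: 1 h 15 min + 30 min = 1 h 45 min.

1 h 45 min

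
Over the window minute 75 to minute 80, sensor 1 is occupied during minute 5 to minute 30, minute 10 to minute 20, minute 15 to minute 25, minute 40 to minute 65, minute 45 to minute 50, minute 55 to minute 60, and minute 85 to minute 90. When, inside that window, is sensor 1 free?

The merged coverage is minute 5 to minute 30, minute 40 to minute 65, minute 85 to minute 90.
Complement within minute 75 to minute 80: minute 75 to minute 80.

minute 75 to minute 80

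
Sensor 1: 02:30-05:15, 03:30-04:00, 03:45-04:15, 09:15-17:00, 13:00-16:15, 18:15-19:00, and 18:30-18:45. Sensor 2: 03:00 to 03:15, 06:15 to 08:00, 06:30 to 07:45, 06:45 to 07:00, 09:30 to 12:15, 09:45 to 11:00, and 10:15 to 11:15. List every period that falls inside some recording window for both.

Merge the first list: 02:30–05:15, 09:15–17:00, 18:15–19:00.
Merge the second list: 03:00–03:15, 06:15–08:00, 09:30–12:15.
02:30–05:15 overlaps B on 03:00–03:15.
09:15–17:00 overlaps B on 09:30–12:15.
18:15–19:00 falls entirely outside B.

03:00–03:15, 09:30–12:15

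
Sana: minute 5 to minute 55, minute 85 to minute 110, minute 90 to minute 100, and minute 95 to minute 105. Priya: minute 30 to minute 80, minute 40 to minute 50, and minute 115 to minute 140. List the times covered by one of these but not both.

A, merged: minute 5 to minute 55, minute 85 to minute 110.
B, merged: minute 30 to minute 80, minute 115 to minute 140.
Only in the first: minute 5 to minute 30, minute 85 to minute 110.
Only in the second: minute 55 to minute 80, minute 115 to minute 140.
Together these are the periods covered by exactly one.

minute 5 to minute 30, minute 55 to minute 80, minute 85 to minute 110, minute 115 to minute 140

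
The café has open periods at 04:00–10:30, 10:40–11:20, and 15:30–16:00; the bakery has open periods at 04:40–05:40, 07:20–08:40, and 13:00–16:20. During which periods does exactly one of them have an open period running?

Only in the first: 04:00–04:40, 05:40–07:20, 08:40–10:30, 10:40–11:20.
Only in the second: 13:00–15:30, 16:00–16:20.
Together these are the periods covered by exactly one.

04:00–04:40, 05:40–07:20, 08:40–10:30, 10:40–11:20, 13:00–15:30, 16:00–16:20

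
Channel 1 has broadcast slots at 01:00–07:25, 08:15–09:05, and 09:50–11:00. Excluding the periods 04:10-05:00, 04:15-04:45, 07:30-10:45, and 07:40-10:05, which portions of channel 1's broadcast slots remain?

01:00–04:10, 05:00–07:25, 10:45–11:00

Merge the second list: 04:10–05:00, 07:30–10:45.
01:00–07:25 \ B = 01:00–04:10, 05:00–07:25.
08:15–09:05: entirely removed.
09:50–11:00 \ B = 10:45–11:00.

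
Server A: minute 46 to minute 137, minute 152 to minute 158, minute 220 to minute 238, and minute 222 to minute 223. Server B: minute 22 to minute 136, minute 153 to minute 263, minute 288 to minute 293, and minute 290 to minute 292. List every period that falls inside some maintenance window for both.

Merge the first list: minute 46 to minute 137, minute 152 to minute 158, minute 220 to minute 238.
Merge the second list: minute 22 to minute 136, minute 153 to minute 263, minute 288 to minute 293.
minute 46 to minute 137 meets the second set on minute 46 to minute 136.
minute 152 to minute 158 meets the second set on minute 153 to minute 158.
minute 220 to minute 238 meets the second set on minute 220 to minute 238.

minute 46 to minute 136, minute 153 to minute 158, minute 220 to minute 238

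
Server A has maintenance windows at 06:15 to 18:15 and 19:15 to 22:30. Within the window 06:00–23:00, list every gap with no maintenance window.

06:00–06:15, 18:15–19:15, 22:30–23:00

The merged coverage is 06:15–18:15, 19:15–22:30.
Complement within 06:00–23:00: 06:00–06:15, 18:15–19:15, 22:30–23:00.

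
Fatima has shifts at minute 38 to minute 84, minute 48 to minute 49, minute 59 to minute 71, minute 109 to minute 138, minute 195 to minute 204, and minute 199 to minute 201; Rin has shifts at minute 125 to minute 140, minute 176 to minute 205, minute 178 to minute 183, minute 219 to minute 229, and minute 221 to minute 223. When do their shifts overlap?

minute 125 to minute 138, minute 195 to minute 204

Merge the first list: minute 38 to minute 84, minute 109 to minute 138, minute 195 to minute 204.
Merge the second list: minute 125 to minute 140, minute 176 to minute 205, minute 219 to minute 229.
minute 38 to minute 84 meets no B interval.
minute 109 to minute 138 ∩ B → minute 125 to minute 138.
minute 195 to minute 204 ∩ B → minute 195 to minute 204.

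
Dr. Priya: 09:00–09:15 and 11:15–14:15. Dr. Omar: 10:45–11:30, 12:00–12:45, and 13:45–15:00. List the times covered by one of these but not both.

Only in the first: 09:00–09:15, 11:30–12:00, 12:45–13:45.
Only in the second: 10:45–11:15, 14:15–15:00.
Together these are the periods covered by exactly one.

09:00–09:15, 10:45–11:15, 11:30–12:00, 12:45–13:45, 14:15–15:00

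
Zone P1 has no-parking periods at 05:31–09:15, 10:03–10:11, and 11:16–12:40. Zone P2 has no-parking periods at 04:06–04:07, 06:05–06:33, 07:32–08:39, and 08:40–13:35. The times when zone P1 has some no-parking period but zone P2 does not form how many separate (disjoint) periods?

3

A \ B = 05:31–06:05, 06:33–07:32, 08:39–08:40.
That is 3 disjoint pieces.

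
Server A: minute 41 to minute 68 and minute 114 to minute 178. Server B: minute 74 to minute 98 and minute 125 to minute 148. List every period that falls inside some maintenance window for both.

minute 125 to minute 148

minute 41 to minute 68 falls entirely outside B.
minute 114 to minute 178 overlaps B on minute 125 to minute 148.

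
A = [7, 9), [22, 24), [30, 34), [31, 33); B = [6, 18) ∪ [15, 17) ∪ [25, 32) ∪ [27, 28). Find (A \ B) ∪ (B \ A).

Merge the first list: [7, 9), [22, 24), [30, 34).
Merge the second list: [6, 18), [25, 32).
A \ B = [22, 24), [32, 34).
B \ A = [6, 7), [9, 18), [25, 30).
Union of the two gives the symmetric difference.

[6, 7) ∪ [9, 18) ∪ [22, 24) ∪ [25, 30) ∪ [32, 34)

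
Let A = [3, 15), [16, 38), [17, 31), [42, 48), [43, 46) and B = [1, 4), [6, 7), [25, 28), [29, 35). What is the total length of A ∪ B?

First set merges to [3, 15), [16, 38), [42, 48).
A ∪ B = [1, 15), [16, 38), [42, 48).
Total: 14 + 22 + 6 = 42.

42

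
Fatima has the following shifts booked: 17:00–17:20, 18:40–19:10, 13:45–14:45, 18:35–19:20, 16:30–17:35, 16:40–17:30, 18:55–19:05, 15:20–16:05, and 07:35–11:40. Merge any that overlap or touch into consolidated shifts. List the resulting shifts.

Sort by start: 07:35-11:40, 13:45-14:45, 15:20-16:05, 16:30-17:35, 16:40-17:30, 17:00-17:20, 18:35-19:20, 18:40-19:10, 18:55-19:05.
13:45-14:45 is disjoint → start new block.
15:20-16:05 is disjoint → start new block.
16:30-17:35 is disjoint → start new block.
16:40-17:30 overlaps/touches 16:30-17:35 → extend to 16:30-17:35.
17:00-17:20 overlaps/touches 16:30-17:35 → extend to 16:30-17:35.
18:35-19:20 is disjoint → start new block.
18:40-19:10 overlaps/touches 18:35-19:20 → extend to 18:35-19:20.
18:55-19:05 overlaps/touches 18:35-19:20 → extend to 18:35-19:20.

07:35-11:40, 13:45-14:45, 15:20-16:05, 16:30-17:35, 18:35-19:20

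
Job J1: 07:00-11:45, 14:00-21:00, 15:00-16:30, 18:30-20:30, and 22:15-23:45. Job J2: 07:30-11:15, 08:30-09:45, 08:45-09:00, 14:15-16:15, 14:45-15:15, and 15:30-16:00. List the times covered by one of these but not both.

07:00–07:30, 11:15–11:45, 14:00–14:15, 16:15–21:00, 22:15–23:45

Merge the first list: 07:00–11:45, 14:00–21:00, 22:15–23:45.
Merge the second list: 07:30–11:15, 14:15–16:15.
Only in the first: 07:00–07:30, 11:15–11:45, 14:00–14:15, 16:15–21:00, 22:15–23:45.
Only in the second: none.
Together these are the periods covered by exactly one.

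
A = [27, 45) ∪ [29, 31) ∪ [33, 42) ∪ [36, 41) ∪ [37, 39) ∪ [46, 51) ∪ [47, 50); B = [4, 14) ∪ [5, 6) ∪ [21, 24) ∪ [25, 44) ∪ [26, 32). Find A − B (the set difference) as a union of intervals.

[44, 45) ∪ [46, 51)

First set merges to [27, 45), [46, 51).
Second set merges to [4, 14), [21, 24), [25, 44).
[27, 45) minus B → [44, 45).
[46, 51): no B overlap → unchanged.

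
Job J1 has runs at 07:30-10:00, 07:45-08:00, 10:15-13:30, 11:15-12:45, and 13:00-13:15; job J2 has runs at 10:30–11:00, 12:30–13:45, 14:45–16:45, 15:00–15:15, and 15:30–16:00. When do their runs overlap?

First set merges to 07:30–10:00, 10:15–13:30.
Second set merges to 10:30–11:00, 12:30–13:45, 14:45–16:45.
07:30–10:00 meets no B interval.
10:15–13:30 ∩ B → 10:30–11:00, 12:30–13:30.

10:30–11:00, 12:30–13:30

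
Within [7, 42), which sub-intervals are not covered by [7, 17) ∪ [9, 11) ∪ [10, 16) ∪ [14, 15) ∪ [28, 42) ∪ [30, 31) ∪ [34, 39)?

Covered (merged): [7, 17), [28, 42).
Complement within [7, 42): [17, 28).

[17, 28)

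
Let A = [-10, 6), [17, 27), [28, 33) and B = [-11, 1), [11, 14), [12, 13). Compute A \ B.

[1, 6) ∪ [17, 27) ∪ [28, 33)

Second set merges to [-11, 1), [11, 14).
[-10, 6) \ B = [1, 6).
[17, 27): nothing removed.
[28, 33): nothing removed.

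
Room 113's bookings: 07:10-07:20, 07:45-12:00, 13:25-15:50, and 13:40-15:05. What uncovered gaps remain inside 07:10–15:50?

07:20-07:45, 12:00-13:25

Covered (merged): 07:10-07:20, 07:45-12:00, 13:25-15:50.
Gaps within 07:10-15:50: 07:20-07:45, 12:00-13:25.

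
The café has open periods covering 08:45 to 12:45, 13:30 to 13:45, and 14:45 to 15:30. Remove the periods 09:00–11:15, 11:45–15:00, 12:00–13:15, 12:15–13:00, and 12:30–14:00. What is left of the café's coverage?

08:45–09:00, 11:15–11:45, 15:00–15:30

Merge the second list: 09:00–11:15, 11:45–15:00.
08:45–12:45 minus B → 08:45–09:00, 11:15–11:45.
13:30–13:45: fully covered by B → removed.
14:45–15:30 minus B → 15:00–15:30.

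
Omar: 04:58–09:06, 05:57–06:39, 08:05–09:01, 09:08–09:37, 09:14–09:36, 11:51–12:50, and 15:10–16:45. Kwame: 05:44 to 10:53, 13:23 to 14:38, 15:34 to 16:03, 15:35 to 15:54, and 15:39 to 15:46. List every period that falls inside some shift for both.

A, merged: 04:58–09:06, 09:08–09:37, 11:51–12:50, 15:10–16:45.
B, merged: 05:44–10:53, 13:23–14:38, 15:34–16:03.
04:58–09:06 ∩ B → 05:44–09:06.
09:08–09:37 ∩ B → 09:08–09:37.
11:51–12:50 meets no B interval.
15:10–16:45 ∩ B → 15:34–16:03.

05:44–09:06, 09:08–09:37, 15:34–16:03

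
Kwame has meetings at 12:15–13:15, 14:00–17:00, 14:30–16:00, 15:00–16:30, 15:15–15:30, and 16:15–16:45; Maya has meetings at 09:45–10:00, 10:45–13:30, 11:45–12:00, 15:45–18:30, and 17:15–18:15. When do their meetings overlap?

Merge the first list: 12:15–13:15, 14:00–17:00.
Merge the second list: 09:45–10:00, 10:45–13:30, 15:45–18:30.
12:15–13:15 overlaps B on 12:15–13:15.
14:00–17:00 overlaps B on 15:45–17:00.

12:15–13:15, 15:45–17:00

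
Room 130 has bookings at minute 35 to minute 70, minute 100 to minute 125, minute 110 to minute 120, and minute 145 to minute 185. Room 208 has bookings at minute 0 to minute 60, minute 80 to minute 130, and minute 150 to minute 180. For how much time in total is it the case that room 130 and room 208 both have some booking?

A, merged: minute 35 to minute 70, minute 100 to minute 125, minute 145 to minute 185.
A ∩ B = minute 35 to minute 60, minute 100 to minute 125, minute 150 to minute 180.
Total: 25 minutes + 25 minutes + 30 minutes = 80 minutes.

80 minutes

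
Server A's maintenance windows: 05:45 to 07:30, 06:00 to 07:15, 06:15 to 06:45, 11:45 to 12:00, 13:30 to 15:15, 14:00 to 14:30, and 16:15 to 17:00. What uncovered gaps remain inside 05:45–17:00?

07:30-11:45, 12:00-13:30, 15:15-16:15

Covered (merged): 05:45-07:30, 11:45-12:00, 13:30-15:15, 16:15-17:00.
Uncovered inside 05:45-17:00: 07:30-11:45, 12:00-13:30, 15:15-16:15.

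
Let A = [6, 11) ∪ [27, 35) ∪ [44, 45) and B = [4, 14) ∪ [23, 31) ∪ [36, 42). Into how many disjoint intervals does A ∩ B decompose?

2

A ∩ B = [6, 11), [27, 31).
That is 2 disjoint pieces.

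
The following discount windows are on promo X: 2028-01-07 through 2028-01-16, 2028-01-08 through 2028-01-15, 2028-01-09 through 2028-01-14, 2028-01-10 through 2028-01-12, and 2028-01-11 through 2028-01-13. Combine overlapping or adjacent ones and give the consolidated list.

2028-01-08 through 2028-01-15 overlaps/touches 2028-01-07 through 2028-01-16 → extend to 2028-01-07 through 2028-01-16.
2028-01-09 through 2028-01-14 overlaps/touches 2028-01-07 through 2028-01-16 → extend to 2028-01-07 through 2028-01-16.
2028-01-10 through 2028-01-12 overlaps/touches 2028-01-07 through 2028-01-16 → extend to 2028-01-07 through 2028-01-16.
2028-01-11 through 2028-01-13 overlaps/touches 2028-01-07 through 2028-01-16 → extend to 2028-01-07 through 2028-01-16.

2028-01-07 through 2028-01-16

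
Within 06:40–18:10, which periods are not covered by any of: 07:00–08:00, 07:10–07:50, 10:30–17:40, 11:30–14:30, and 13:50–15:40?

06:40–07:00, 08:00–10:30, 17:40–18:10

After merging, the occupied span is 07:00–08:00, 10:30–17:40.
Uncovered inside 06:40–18:10: 06:40–07:00, 08:00–10:30, 17:40–18:10.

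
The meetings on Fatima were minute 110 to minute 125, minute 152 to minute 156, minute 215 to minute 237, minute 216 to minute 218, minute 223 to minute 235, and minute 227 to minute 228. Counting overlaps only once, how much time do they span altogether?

Merged: minute 110 to minute 125, minute 152 to minute 156, minute 215 to minute 237.
Lengths: 15 minutes + 4 minutes + 22 minutes = 41 minutes.

41 minutes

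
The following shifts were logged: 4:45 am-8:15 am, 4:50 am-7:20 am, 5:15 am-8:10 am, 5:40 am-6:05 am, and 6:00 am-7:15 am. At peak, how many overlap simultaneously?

5

At 6:00 am, 5 of the intervals are simultaneously active.
No point has more.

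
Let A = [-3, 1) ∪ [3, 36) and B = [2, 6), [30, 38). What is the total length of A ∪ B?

A ∪ B = [-3, 1), [2, 38).
Total: 4 + 36 = 40.

40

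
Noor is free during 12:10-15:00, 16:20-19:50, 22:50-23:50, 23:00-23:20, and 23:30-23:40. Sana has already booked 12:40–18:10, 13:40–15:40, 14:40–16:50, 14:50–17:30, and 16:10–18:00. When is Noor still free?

A, merged: 12:10–15:00, 16:20–19:50, 22:50–23:50.
B, merged: 12:40–18:10.
12:10–15:00 with B removed leaves 12:10–12:40.
16:20–19:50 with B removed leaves 18:10–19:50.
22:50–23:50 is untouched.

12:10–12:40, 18:10–19:50, 22:50–23:50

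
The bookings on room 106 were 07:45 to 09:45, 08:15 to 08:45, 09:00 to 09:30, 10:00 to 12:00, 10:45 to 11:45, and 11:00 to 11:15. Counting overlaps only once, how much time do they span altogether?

4 h

Merged: 07:45-09:45, 10:00-12:00.
Lengths: 2 h + 2 h = 4 h.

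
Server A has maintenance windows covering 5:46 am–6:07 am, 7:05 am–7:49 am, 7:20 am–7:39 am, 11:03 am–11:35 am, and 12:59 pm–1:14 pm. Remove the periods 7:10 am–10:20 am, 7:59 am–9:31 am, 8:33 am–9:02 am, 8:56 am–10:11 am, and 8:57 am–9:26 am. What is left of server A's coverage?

5:46 am–6:07 am, 7:05 am–7:10 am, 11:03 am–11:35 am, 12:59 pm–1:14 pm

A, merged: 5:46 am–6:07 am, 7:05 am–7:49 am, 11:03 am–11:35 am, 12:59 pm–1:14 pm.
B, merged: 7:10 am–10:20 am.
5:46 am–6:07 am is untouched.
7:05 am–7:49 am with B removed leaves 7:05 am–7:10 am.
11:03 am–11:35 am is untouched.
12:59 pm–1:14 pm is untouched.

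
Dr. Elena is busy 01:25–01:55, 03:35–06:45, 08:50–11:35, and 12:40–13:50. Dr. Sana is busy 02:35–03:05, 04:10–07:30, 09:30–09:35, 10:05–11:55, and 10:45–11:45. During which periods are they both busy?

Second set merges to 02:35–03:05, 04:10–07:30, 09:30–09:35, 10:05–11:55.
01:25–01:55: no overlap with the second set.
03:35–06:45 meets the second set on 04:10–06:45.
08:50–11:35 meets the second set on 09:30–09:35, 10:05–11:35.
12:40–13:50: no overlap with the second set.

04:10–06:45, 09:30–09:35, 10:05–11:35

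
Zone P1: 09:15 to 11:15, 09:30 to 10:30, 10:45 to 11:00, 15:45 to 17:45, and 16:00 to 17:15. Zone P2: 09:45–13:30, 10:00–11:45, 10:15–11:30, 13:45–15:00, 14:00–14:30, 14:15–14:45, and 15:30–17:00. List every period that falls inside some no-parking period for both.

09:45–11:15, 15:45–17:00

A, merged: 09:15–11:15, 15:45–17:45.
B, merged: 09:45–13:30, 13:45–15:00, 15:30–17:00.
09:15–11:15 overlaps B on 09:45–11:15.
15:45–17:45 overlaps B on 15:45–17:00.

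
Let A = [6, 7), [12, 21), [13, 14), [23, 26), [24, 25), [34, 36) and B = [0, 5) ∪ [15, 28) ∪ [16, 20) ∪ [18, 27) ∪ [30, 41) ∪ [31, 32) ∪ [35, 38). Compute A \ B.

Merge the first list: [6, 7), [12, 21), [23, 26), [34, 36).
Merge the second list: [0, 5), [15, 28), [30, 41).
[6, 7): no B overlap → unchanged.
[12, 21) minus B → [12, 15).
[23, 26): fully covered by B → removed.
[34, 36): fully covered by B → removed.

[6, 7) ∪ [12, 15)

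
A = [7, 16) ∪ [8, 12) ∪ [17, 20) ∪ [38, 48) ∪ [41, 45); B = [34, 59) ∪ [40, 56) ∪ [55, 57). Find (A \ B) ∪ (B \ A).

First set merges to [7, 16), [17, 20), [38, 48).
Second set merges to [34, 59).
Only in the first: [7, 16), [17, 20).
Only in the second: [34, 38), [48, 59).
Together these are the periods covered by exactly one.

[7, 16) ∪ [17, 20) ∪ [34, 38) ∪ [48, 59)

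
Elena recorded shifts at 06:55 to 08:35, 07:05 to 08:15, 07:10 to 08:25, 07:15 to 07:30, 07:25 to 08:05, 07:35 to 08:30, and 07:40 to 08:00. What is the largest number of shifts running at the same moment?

6

At 07:40, 6 of the intervals are simultaneously active.
No point has more.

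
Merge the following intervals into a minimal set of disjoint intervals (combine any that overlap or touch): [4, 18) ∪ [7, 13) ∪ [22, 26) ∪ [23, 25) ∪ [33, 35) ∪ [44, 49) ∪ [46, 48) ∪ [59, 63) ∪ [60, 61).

[4, 18) ∪ [22, 26) ∪ [33, 35) ∪ [44, 49) ∪ [59, 63)

[7, 13) overlaps/touches [4, 18) → extend to [4, 18).
[22, 26) is disjoint → start new block.
[23, 25) overlaps/touches [22, 26) → extend to [22, 26).
[33, 35) is disjoint → start new block.
[44, 49) is disjoint → start new block.
[46, 48) overlaps/touches [44, 49) → extend to [44, 49).
[59, 63) is disjoint → start new block.
[60, 61) overlaps/touches [59, 63) → extend to [59, 63).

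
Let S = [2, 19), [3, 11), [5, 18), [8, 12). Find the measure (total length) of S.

Merged: [2, 19).
Length: 17.

17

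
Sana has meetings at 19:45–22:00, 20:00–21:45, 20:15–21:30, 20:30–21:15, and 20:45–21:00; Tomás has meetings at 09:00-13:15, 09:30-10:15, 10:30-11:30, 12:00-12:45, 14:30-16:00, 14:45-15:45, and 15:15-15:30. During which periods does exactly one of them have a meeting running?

First set merges to 19:45-22:00.
Second set merges to 09:00-13:15, 14:30-16:00.
Only in the first: 19:45-22:00.
Only in the second: 09:00-13:15, 14:30-16:00.
Together these are the periods covered by exactly one.

09:00-13:15, 14:30-16:00, 19:45-22:00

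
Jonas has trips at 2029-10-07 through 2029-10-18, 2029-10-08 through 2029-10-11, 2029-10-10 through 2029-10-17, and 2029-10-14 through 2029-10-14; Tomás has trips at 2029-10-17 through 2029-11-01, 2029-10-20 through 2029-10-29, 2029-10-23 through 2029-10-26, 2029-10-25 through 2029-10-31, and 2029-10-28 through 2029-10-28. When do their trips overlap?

Merge the first list: 2029-10-07 through 2029-10-18.
Merge the second list: 2029-10-17 through 2029-11-01.
2029-10-07 through 2029-10-18 ∩ B → 2029-10-17 through 2029-10-18.

2029-10-17 through 2029-10-18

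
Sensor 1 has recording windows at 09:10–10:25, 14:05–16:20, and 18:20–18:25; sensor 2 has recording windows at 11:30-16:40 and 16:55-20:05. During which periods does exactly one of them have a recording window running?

09:10-10:25, 11:30-14:05, 16:20-16:40, 16:55-18:20, 18:25-20:05

A but not B: 09:10-10:25.
B but not A: 11:30-14:05, 16:20-16:40, 16:55-18:20, 18:25-20:05.
Combining gives A △ B.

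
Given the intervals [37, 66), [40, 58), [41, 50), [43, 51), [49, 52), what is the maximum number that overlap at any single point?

5

Sweep endpoints in order; track running count of active intervals.
Peak of 5 reached at 49.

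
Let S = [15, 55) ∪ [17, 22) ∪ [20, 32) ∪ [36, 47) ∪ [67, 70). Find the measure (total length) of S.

43

Merged: [15, 55), [67, 70).
Lengths: 40 + 3 = 43.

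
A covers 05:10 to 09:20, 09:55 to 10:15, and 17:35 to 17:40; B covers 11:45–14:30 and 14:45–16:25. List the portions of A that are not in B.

05:10-09:20: nothing removed.
09:55-10:15: nothing removed.
17:35-17:40: nothing removed.

05:10-09:20, 09:55-10:15, 17:35-17:40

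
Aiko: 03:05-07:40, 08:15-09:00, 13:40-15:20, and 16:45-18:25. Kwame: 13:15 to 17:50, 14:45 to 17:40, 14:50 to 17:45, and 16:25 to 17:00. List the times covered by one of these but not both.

03:05–07:40, 08:15–09:00, 13:15–13:40, 15:20–16:45, 17:50–18:25

Merge the second list: 13:15–17:50.
Only in the first: 03:05–07:40, 08:15–09:00, 17:50–18:25.
Only in the second: 13:15–13:40, 15:20–16:45.
Together these are the periods covered by exactly one.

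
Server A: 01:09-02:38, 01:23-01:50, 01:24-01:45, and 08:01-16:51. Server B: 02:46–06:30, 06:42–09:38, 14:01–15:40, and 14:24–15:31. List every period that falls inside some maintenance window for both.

08:01–09:38, 14:01–15:40

First set merges to 01:09–02:38, 08:01–16:51.
Second set merges to 02:46–06:30, 06:42–09:38, 14:01–15:40.
01:09–02:38 meets no B interval.
08:01–16:51 ∩ B → 08:01–09:38, 14:01–15:40.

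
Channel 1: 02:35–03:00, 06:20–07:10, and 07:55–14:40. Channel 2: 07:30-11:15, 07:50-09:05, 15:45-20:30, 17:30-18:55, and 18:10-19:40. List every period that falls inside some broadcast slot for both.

Merge the second list: 07:30–11:15, 15:45–20:30.
02:35–03:00: no overlap with the second set.
06:20–07:10: no overlap with the second set.
07:55–14:40 meets the second set on 07:55–11:15.

07:55–11:15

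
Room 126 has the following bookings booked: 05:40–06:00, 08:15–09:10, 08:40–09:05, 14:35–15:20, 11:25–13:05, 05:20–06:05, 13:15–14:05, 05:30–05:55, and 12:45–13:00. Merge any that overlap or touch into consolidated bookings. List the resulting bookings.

05:20–06:05, 08:15–09:10, 11:25–13:05, 13:15–14:05, 14:35–15:20

Sort by start: 05:20–06:05, 05:30–05:55, 05:40–06:00, 08:15–09:10, 08:40–09:05, 11:25–13:05, 12:45–13:00, 13:15–14:05, 14:35–15:20.
05:30–05:55 overlaps/touches 05:20–06:05 → extend to 05:20–06:05.
05:40–06:00 overlaps/touches 05:20–06:05 → extend to 05:20–06:05.
08:15–09:10 is disjoint → start new block.
08:40–09:05 overlaps/touches 08:15–09:10 → extend to 08:15–09:10.
11:25–13:05 is disjoint → start new block.
12:45–13:00 overlaps/touches 11:25–13:05 → extend to 11:25–13:05.
13:15–14:05 is disjoint → start new block.
14:35–15:20 is disjoint → start new block.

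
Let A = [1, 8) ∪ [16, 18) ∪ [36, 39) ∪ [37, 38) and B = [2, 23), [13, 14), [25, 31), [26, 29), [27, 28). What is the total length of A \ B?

First set merges to [1, 8), [16, 18), [36, 39).
Second set merges to [2, 23), [25, 31).
A \ B = [1, 2), [36, 39).
Total: 1 + 3 = 4.

4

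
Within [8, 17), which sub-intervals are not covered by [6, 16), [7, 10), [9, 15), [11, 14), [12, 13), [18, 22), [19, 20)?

The merged coverage is [6, 16), [18, 22).
Complement within [8, 17): [16, 17).

[16, 17)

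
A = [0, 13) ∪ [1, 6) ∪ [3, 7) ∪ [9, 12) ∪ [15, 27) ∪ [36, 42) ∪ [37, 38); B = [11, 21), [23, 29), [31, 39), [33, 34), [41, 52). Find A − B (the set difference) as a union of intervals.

[0, 11) ∪ [21, 23) ∪ [39, 41)

Merge the first list: [0, 13), [15, 27), [36, 42).
Merge the second list: [11, 21), [23, 29), [31, 39), [41, 52).
[0, 13) minus B → [0, 11).
[15, 27) minus B → [21, 23).
[36, 42) minus B → [39, 41).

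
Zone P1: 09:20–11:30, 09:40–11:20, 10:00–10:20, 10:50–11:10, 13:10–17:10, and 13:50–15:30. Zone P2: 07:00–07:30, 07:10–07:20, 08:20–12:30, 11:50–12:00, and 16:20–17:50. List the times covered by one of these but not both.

A, merged: 09:20–11:30, 13:10–17:10.
B, merged: 07:00–07:30, 08:20–12:30, 16:20–17:50.
A but not B: 13:10–16:20.
B but not A: 07:00–07:30, 08:20–09:20, 11:30–12:30, 17:10–17:50.
Combining gives A △ B.

07:00–07:30, 08:20–09:20, 11:30–12:30, 13:10–16:20, 17:10–17:50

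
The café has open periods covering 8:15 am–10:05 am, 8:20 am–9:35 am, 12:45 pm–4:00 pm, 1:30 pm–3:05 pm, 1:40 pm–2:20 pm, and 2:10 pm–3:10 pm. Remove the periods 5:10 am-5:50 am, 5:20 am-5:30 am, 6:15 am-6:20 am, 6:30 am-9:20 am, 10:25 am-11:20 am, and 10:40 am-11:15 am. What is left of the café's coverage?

First set merges to 8:15 am–10:05 am, 12:45 pm–4:00 pm.
Second set merges to 5:10 am–5:50 am, 6:15 am–6:20 am, 6:30 am–9:20 am, 10:25 am–11:20 am.
8:15 am–10:05 am minus B → 9:20 am–10:05 am.
12:45 pm–4:00 pm: no B overlap → unchanged.

9:20 am–10:05 am, 12:45 pm–4:00 pm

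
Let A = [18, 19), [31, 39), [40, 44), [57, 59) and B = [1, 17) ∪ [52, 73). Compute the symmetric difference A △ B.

[1, 17) ∪ [18, 19) ∪ [31, 39) ∪ [40, 44) ∪ [52, 57) ∪ [59, 73)

A \ B = [18, 19), [31, 39), [40, 44).
B \ A = [1, 17), [52, 57), [59, 73).
Union of the two gives the symmetric difference.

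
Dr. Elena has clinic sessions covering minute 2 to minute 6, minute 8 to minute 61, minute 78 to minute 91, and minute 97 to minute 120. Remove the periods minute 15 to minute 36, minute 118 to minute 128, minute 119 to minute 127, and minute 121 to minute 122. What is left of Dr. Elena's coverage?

Second set merges to minute 15 to minute 36, minute 118 to minute 128.
minute 2 to minute 6: no B overlap → unchanged.
minute 8 to minute 61 minus B → minute 8 to minute 15, minute 36 to minute 61.
minute 78 to minute 91: no B overlap → unchanged.
minute 97 to minute 120 minus B → minute 97 to minute 118.

minute 2 to minute 6, minute 8 to minute 15, minute 36 to minute 61, minute 78 to minute 91, minute 97 to minute 118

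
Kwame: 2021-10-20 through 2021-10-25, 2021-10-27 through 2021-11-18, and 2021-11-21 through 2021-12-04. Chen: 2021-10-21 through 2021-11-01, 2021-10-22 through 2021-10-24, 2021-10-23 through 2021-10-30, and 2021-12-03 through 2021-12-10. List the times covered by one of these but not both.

2021-10-20 through 2021-10-20, 2021-10-26 through 2021-10-26, 2021-11-02 through 2021-11-18, 2021-11-21 through 2021-12-02, 2021-12-05 through 2021-12-10

Merge the second list: 2021-10-21 through 2021-11-01, 2021-12-03 through 2021-12-10.
A but not B: 2021-10-20 through 2021-10-20, 2021-11-02 through 2021-11-18, 2021-11-21 through 2021-12-02.
B but not A: 2021-10-26 through 2021-10-26, 2021-12-05 through 2021-12-10.
Combining gives A △ B.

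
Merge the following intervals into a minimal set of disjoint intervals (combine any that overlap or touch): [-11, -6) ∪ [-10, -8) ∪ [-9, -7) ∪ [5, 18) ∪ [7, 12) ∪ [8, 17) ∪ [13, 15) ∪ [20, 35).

[-11, -6) ∪ [5, 18) ∪ [20, 35)

[-10, -8) overlaps/touches [-11, -6) → extend to [-11, -6).
[-9, -7) overlaps/touches [-11, -6) → extend to [-11, -6).
[5, 18) is disjoint → start new block.
[7, 12) overlaps/touches [5, 18) → extend to [5, 18).
[8, 17) overlaps/touches [5, 18) → extend to [5, 18).
[13, 15) overlaps/touches [5, 18) → extend to [5, 18).
[20, 35) is disjoint → start new block.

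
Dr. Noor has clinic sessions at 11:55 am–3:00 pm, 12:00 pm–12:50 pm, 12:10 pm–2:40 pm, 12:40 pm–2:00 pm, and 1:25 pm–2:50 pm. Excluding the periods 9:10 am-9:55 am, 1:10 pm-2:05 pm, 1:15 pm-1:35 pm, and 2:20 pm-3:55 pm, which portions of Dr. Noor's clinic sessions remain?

First set merges to 11:55 am–3:00 pm.
Second set merges to 9:10 am–9:55 am, 1:10 pm–2:05 pm, 2:20 pm–3:55 pm.
11:55 am–3:00 pm minus B → 11:55 am–1:10 pm, 2:05 pm–2:20 pm.

11:55 am–1:10 pm, 2:05 pm–2:20 pm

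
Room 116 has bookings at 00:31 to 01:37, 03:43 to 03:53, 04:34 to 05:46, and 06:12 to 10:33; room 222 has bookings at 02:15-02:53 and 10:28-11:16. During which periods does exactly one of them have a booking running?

00:31–01:37, 02:15–02:53, 03:43–03:53, 04:34–05:46, 06:12–10:28, 10:33–11:16

A \ B = 00:31–01:37, 03:43–03:53, 04:34–05:46, 06:12–10:28.
B \ A = 02:15–02:53, 10:33–11:16.
Union of the two gives the symmetric difference.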